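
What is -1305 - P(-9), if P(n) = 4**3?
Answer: -1369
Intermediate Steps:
P(n) = 64
-1305 - P(-9) = -1305 - 1*64 = -1305 - 64 = -1369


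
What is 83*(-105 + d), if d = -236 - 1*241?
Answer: -48306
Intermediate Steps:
d = -477 (d = -236 - 241 = -477)
83*(-105 + d) = 83*(-105 - 477) = 83*(-582) = -48306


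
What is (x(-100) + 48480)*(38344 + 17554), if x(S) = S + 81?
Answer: 2708872978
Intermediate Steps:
x(S) = 81 + S
(x(-100) + 48480)*(38344 + 17554) = ((81 - 100) + 48480)*(38344 + 17554) = (-19 + 48480)*55898 = 48461*55898 = 2708872978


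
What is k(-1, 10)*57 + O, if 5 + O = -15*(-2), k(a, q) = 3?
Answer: 196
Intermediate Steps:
O = 25 (O = -5 - 15*(-2) = -5 + 30 = 25)
k(-1, 10)*57 + O = 3*57 + 25 = 171 + 25 = 196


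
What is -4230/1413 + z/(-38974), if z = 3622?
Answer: -9443217/3059459 ≈ -3.0866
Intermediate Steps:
-4230/1413 + z/(-38974) = -4230/1413 + 3622/(-38974) = -4230*1/1413 + 3622*(-1/38974) = -470/157 - 1811/19487 = -9443217/3059459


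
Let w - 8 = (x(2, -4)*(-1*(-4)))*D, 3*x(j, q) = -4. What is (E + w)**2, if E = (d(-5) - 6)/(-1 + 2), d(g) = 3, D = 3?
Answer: 121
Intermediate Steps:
x(j, q) = -4/3 (x(j, q) = (1/3)*(-4) = -4/3)
E = -3 (E = (3 - 6)/(-1 + 2) = -3/1 = -3*1 = -3)
w = -8 (w = 8 - (-4)*(-4)/3*3 = 8 - 4/3*4*3 = 8 - 16/3*3 = 8 - 16 = -8)
(E + w)**2 = (-3 - 8)**2 = (-11)**2 = 121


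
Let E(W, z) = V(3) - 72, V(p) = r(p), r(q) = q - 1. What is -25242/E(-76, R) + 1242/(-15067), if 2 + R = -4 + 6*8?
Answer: 27159591/75335 ≈ 360.52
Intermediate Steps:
R = 42 (R = -2 + (-4 + 6*8) = -2 + (-4 + 48) = -2 + 44 = 42)
r(q) = -1 + q
V(p) = -1 + p
E(W, z) = -70 (E(W, z) = (-1 + 3) - 72 = 2 - 72 = -70)
-25242/E(-76, R) + 1242/(-15067) = -25242/(-70) + 1242/(-15067) = -25242*(-1/70) + 1242*(-1/15067) = 1803/5 - 1242/15067 = 27159591/75335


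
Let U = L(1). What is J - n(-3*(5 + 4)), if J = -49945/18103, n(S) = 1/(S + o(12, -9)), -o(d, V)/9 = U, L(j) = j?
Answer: -1779917/651708 ≈ -2.7312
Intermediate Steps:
U = 1
o(d, V) = -9 (o(d, V) = -9*1 = -9)
n(S) = 1/(-9 + S) (n(S) = 1/(S - 9) = 1/(-9 + S))
J = -49945/18103 (J = -49945*1/18103 = -49945/18103 ≈ -2.7589)
J - n(-3*(5 + 4)) = -49945/18103 - 1/(-9 - 3*(5 + 4)) = -49945/18103 - 1/(-9 - 3*9) = -49945/18103 - 1/(-9 - 27) = -49945/18103 - 1/(-36) = -49945/18103 - 1*(-1/36) = -49945/18103 + 1/36 = -1779917/651708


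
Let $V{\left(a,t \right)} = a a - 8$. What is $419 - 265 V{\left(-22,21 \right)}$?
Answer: $-125721$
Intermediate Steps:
$V{\left(a,t \right)} = -8 + a^{2}$ ($V{\left(a,t \right)} = a^{2} - 8 = -8 + a^{2}$)
$419 - 265 V{\left(-22,21 \right)} = 419 - 265 \left(-8 + \left(-22\right)^{2}\right) = 419 - 265 \left(-8 + 484\right) = 419 - 126140 = -125721$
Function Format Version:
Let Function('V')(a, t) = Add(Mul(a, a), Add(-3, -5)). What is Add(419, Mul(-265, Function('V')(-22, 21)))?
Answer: -125721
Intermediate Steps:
Function('V')(a, t) = Add(-8, Pow(a, 2)) (Function('V')(a, t) = Add(Pow(a, 2), -8) = Add(-8, Pow(a, 2)))
Add(419, Mul(-265, Function('V')(-22, 21))) = Add(419, Mul(-265, Add(-8, Pow(-22, 2)))) = Add(419, Mul(-265, Add(-8, 484))) = Add(419, Mul(-265, 476)) = Add(419, -126140) = -125721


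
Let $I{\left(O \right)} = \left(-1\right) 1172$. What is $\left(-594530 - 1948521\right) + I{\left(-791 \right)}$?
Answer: $-2544223$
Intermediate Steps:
$I{\left(O \right)} = -1172$
$\left(-594530 - 1948521\right) + I{\left(-791 \right)} = \left(-594530 - 1948521\right) - 1172 = -2543051 - 1172 = -2544223$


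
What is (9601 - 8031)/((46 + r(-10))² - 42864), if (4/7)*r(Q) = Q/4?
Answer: -100480/2632407 ≈ -0.038170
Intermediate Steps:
r(Q) = 7*Q/16 (r(Q) = 7*(Q/4)/4 = 7*Q/16)
(9601 - 8031)/((46 + r(-10))² - 42864) = (9601 - 8031)/((46 + (7/16)*(-10))² - 42864) = 1570/((46 - 35/8)² - 42864) = 1570/((333/8)² - 42864) = 1570/(110889/64 - 42864) = 1570/(-2632407/64) = 1570*(-64/2632407) = -100480/2632407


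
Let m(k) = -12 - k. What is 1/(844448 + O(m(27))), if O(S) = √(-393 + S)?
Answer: 52778/44568276571 - 3*I*√3/178273106284 ≈ 1.1842e-6 - 2.9147e-11*I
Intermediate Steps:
1/(844448 + O(m(27))) = 1/(844448 + √(-393 + (-12 - 1*27))) = 1/(844448 + √(-393 + (-12 - 27))) = 1/(844448 + √(-393 - 39)) = 1/(844448 + √(-432)) = 1/(844448 + 12*I*√3)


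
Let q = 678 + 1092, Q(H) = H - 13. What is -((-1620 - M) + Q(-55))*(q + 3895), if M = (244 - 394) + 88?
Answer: 9211290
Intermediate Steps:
Q(H) = -13 + H
M = -62 (M = -150 + 88 = -62)
q = 1770
-((-1620 - M) + Q(-55))*(q + 3895) = -((-1620 - 1*(-62)) + (-13 - 55))*(1770 + 3895) = -((-1620 + 62) - 68)*5665 = -(-1558 - 68)*5665 = -(-1626)*5665 = -1*(-9211290) = 9211290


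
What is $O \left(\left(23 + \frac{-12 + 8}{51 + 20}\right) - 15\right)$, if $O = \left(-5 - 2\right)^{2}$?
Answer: $\frac{27636}{71} \approx 389.24$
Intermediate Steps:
$O = 49$ ($O = \left(-7\right)^{2} = 49$)
$O \left(\left(23 + \frac{-12 + 8}{51 + 20}\right) - 15\right) = 49 \left(\left(23 + \frac{-12 + 8}{51 + 20}\right) - 15\right) = 49 \left(\left(23 - \frac{4}{71}\right) + \left(-40 + 25\right)\right) = 49 \left(\left(23 - \frac{4}{71}\right) - 15\right) = 49 \left(\frac{1629}{71} - 15\right) = 49 \cdot \frac{564}{71} = \frac{27636}{71}$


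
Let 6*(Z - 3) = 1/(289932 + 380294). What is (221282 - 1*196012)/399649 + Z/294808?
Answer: 29963111922616741/473795047559403552 ≈ 0.063241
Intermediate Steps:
Z = 12064069/4021356 (Z = 3 + 1/(6*(289932 + 380294)) = 3 + (1/6)/670226 = 3 + (1/6)*(1/670226) = 3 + 1/4021356 = 12064069/4021356 ≈ 3.0000)
(221282 - 1*196012)/399649 + Z/294808 = (221282 - 1*196012)/399649 + (12064069/4021356)/294808 = (221282 - 196012)*(1/399649) + (12064069/4021356)*(1/294808) = 25270*(1/399649) + 12064069/1185527919648 = 25270/399649 + 12064069/1185527919648 = 29963111922616741/473795047559403552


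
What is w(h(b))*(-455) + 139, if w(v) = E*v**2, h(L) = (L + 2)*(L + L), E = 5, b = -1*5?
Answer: -2047361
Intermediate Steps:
b = -5
h(L) = 2*L*(2 + L) (h(L) = (2 + L)*(2*L) = 2*L*(2 + L))
w(v) = 5*v**2
w(h(b))*(-455) + 139 = (5*(2*(-5)*(2 - 5))**2)*(-455) + 139 = (5*(2*(-5)*(-3))**2)*(-455) + 139 = (5*30**2)*(-455) + 139 = (5*900)*(-455) + 139 = 4500*(-455) + 139 = -2047500 + 139 = -2047361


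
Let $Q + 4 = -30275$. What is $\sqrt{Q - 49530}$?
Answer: $i \sqrt{79809} \approx 282.5 i$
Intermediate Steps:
$Q = -30279$ ($Q = -4 - 30275 = -30279$)
$\sqrt{Q - 49530} = \sqrt{-30279 - 49530} = \sqrt{-79809} = i \sqrt{79809}$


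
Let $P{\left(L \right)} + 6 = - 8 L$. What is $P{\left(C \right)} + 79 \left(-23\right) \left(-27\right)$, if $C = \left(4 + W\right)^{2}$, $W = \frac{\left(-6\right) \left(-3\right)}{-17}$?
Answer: $\frac{14156317}{289} \approx 48984.0$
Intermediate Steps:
$W = - \frac{18}{17}$ ($W = 18 \left(- \frac{1}{17}\right) = - \frac{18}{17} \approx -1.0588$)
$C = \frac{2500}{289}$ ($C = \left(4 - \frac{18}{17}\right)^{2} = \left(\frac{50}{17}\right)^{2} = \frac{2500}{289} \approx 8.6505$)
$P{\left(L \right)} = -6 - 8 L$
$P{\left(C \right)} + 79 \left(-23\right) \left(-27\right) = \left(-6 - \frac{20000}{289}\right) + 79 \left(-23\right) \left(-27\right) = \left(-6 - \frac{20000}{289}\right) - -49059 = - \frac{21734}{289} + 49059 = \frac{14156317}{289}$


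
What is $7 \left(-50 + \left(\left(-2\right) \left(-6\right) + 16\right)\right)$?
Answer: $-154$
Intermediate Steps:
$7 \left(-50 + \left(\left(-2\right) \left(-6\right) + 16\right)\right) = 7 \left(-50 + \left(12 + 16\right)\right) = 7 \left(-50 + 28\right) = 7 \left(-22\right) = -154$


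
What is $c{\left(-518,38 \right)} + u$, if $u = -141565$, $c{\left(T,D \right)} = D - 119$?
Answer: $-141646$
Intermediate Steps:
$c{\left(T,D \right)} = -119 + D$ ($c{\left(T,D \right)} = D - 119 = -119 + D$)
$c{\left(-518,38 \right)} + u = \left(-119 + 38\right) - 141565 = -81 - 141565 = -141646$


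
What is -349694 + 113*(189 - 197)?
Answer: -350598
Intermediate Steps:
-349694 + 113*(189 - 197) = -349694 + 113*(-8) = -349694 - 904 = -350598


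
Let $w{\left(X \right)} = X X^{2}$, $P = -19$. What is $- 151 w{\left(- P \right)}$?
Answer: $-1035709$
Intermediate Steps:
$w{\left(X \right)} = X^{3}$
$- 151 w{\left(- P \right)} = - 151 \left(\left(-1\right) \left(-19\right)\right)^{3} = - 151 \cdot 19^{3} = \left(-151\right) 6859 = -1035709$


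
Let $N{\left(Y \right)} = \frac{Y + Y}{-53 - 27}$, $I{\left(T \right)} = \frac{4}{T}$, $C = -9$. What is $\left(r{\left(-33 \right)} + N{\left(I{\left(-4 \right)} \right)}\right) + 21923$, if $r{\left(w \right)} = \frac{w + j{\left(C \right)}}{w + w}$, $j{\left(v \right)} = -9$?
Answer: $\frac{9646411}{440} \approx 21924.0$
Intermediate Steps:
$N{\left(Y \right)} = - \frac{Y}{40}$ ($N{\left(Y \right)} = \frac{2 Y}{-80} = 2 Y \left(- \frac{1}{80}\right) = - \frac{Y}{40}$)
$r{\left(w \right)} = \frac{-9 + w}{2 w}$ ($r{\left(w \right)} = \frac{w - 9}{w + w} = \frac{-9 + w}{2 w}$)
$\left(r{\left(-33 \right)} + N{\left(I{\left(-4 \right)} \right)}\right) + 21923 = \left(\frac{-9 - 33}{2 \left(-33\right)} - \frac{4 \frac{1}{-4}}{40}\right) + 21923 = \left(\frac{1}{2} \left(- \frac{1}{33}\right) \left(-42\right) - \frac{4 \left(- \frac{1}{4}\right)}{40}\right) + 21923 = \left(\frac{7}{11} - - \frac{1}{40}\right) + 21923 = \left(\frac{7}{11} + \frac{1}{40}\right) + 21923 = \frac{291}{440} + 21923 = \frac{9646411}{440}$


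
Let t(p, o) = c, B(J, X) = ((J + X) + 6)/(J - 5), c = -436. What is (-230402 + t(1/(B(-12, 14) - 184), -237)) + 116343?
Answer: -114495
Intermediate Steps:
B(J, X) = (6 + J + X)/(-5 + J)
t(p, o) = -436
(-230402 + t(1/(B(-12, 14) - 184), -237)) + 116343 = (-230402 - 436) + 116343 = -230838 + 116343 = -114495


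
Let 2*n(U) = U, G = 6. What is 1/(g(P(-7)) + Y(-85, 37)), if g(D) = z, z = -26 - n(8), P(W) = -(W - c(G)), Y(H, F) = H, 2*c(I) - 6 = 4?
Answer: -1/115 ≈ -0.0086956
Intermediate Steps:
c(I) = 5 (c(I) = 3 + (1/2)*4 = 3 + 2 = 5)
n(U) = U/2
P(W) = 5 - W (P(W) = -(W - 1*5) = -(W - 5) = -(-5 + W) = 5 - W)
z = -30 (z = -26 - 8/2 = -26 - 1*4 = -26 - 4 = -30)
g(D) = -30
1/(g(P(-7)) + Y(-85, 37)) = 1/(-30 - 85) = 1/(-115) = -1/115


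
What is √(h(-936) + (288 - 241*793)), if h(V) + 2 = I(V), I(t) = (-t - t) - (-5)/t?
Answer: I*√4598409010/156 ≈ 434.69*I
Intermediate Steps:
I(t) = -2*t + 5/t
h(V) = -2 - 2*V + 5/V (h(V) = -2 + (-2*V + 5/V) = -2 - 2*V + 5/V)
√(h(-936) + (288 - 241*793)) = √((-2 - 2*(-936) + 5/(-936)) + (288 - 241*793)) = √((-2 + 1872 + 5*(-1/936)) + (288 - 191113)) = √((-2 + 1872 - 5/936) - 190825) = √(1750315/936 - 190825) = √(-176861885/936) = I*√4598409010/156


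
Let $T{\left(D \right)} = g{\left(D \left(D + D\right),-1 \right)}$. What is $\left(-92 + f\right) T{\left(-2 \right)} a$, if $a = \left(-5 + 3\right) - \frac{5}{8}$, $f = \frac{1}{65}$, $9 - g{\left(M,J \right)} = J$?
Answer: $\frac{125559}{52} \approx 2414.6$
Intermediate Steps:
$g{\left(M,J \right)} = 9 - J$
$T{\left(D \right)} = 10$ ($T{\left(D \right)} = 9 - -1 = 9 + 1 = 10$)
$f = \frac{1}{65} \approx 0.015385$
$a = - \frac{21}{8}$ ($a = -2 - \frac{5}{8} = - \frac{21}{8} \approx -2.625$)
$\left(-92 + f\right) T{\left(-2 \right)} a = \left(-92 + \frac{1}{65}\right) 10 \left(- \frac{21}{8}\right) = \left(- \frac{5979}{65}\right) \left(- \frac{105}{4}\right) = \frac{125559}{52}$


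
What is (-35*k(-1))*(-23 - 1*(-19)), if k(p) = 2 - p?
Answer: 420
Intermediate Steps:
(-35*k(-1))*(-23 - 1*(-19)) = (-35*(2 - 1*(-1)))*(-23 - 1*(-19)) = (-35*(2 + 1))*(-23 + 19) = -35*3*(-4) = -105*(-4) = 420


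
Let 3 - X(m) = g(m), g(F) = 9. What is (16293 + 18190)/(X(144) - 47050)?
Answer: -34483/47056 ≈ -0.73281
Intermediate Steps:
X(m) = -6 (X(m) = 3 - 1*9 = 3 - 9 = -6)
(16293 + 18190)/(X(144) - 47050) = (16293 + 18190)/(-6 - 47050) = 34483/(-47056) = 34483*(-1/47056) = -34483/47056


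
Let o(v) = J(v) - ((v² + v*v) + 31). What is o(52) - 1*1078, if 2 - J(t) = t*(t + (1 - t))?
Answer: -6567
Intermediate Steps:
J(t) = 2 - t (J(t) = 2 - t*(t + (1 - t)) = 2 - t)
o(v) = -29 - v - 2*v² (o(v) = (2 - v) - ((v² + v*v) + 31) = (2 - v) - ((v² + v²) + 31) = (2 - v) - (2*v² + 31) = (2 - v) - (31 + 2*v²) = (2 - v) + (-31 - 2*v²) = -29 - v - 2*v²)
o(52) - 1*1078 = (-29 - 1*52 - 2*52²) - 1*1078 = (-29 - 52 - 2*2704) - 1078 = (-29 - 52 - 5408) - 1078 = -5489 - 1078 = -6567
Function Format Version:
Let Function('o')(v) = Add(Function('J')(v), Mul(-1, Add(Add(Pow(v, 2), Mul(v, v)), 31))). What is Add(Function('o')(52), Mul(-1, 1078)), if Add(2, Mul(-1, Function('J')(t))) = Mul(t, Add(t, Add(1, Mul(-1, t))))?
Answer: -6567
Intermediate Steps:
Function('J')(t) = Add(2, Mul(-1, t)) (Function('J')(t) = Add(2, Mul(-1, Mul(t, Add(t, Add(1, Mul(-1, t)))))) = Add(2, Mul(-1, Mul(t, 1))) = Add(2, Mul(-1, t)))
Function('o')(v) = Add(-29, Mul(-1, v), Mul(-2, Pow(v, 2))) (Function('o')(v) = Add(Add(2, Mul(-1, v)), Mul(-1, Add(Add(Pow(v, 2), Mul(v, v)), 31))) = Add(Add(2, Mul(-1, v)), Mul(-1, Add(Add(Pow(v, 2), Pow(v, 2)), 31))) = Add(Add(2, Mul(-1, v)), Mul(-1, Add(Mul(2, Pow(v, 2)), 31))) = Add(Add(2, Mul(-1, v)), Mul(-1, Add(31, Mul(2, Pow(v, 2))))) = Add(Add(2, Mul(-1, v)), Add(-31, Mul(-2, Pow(v, 2)))) = Add(-29, Mul(-1, v), Mul(-2, Pow(v, 2))))
Add(Function('o')(52), Mul(-1, 1078)) = Add(Add(-29, Mul(-1, 52), Mul(-2, Pow(52, 2))), Mul(-1, 1078)) = Add(Add(-29, -52, Mul(-2, 2704)), -1078) = Add(Add(-29, -52, -5408), -1078) = Add(-5489, -1078) = -6567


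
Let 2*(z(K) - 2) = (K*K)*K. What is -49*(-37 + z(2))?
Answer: 1519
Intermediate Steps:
z(K) = 2 + K**3/2 (z(K) = 2 + ((K*K)*K)/2 = 2 + (K**2*K)/2 = 2 + K**3/2)
-49*(-37 + z(2)) = -49*(-37 + (2 + (1/2)*2**3)) = -49*(-37 + (2 + (1/2)*8)) = -49*(-37 + (2 + 4)) = -49*(-37 + 6) = -49*(-31) = 1519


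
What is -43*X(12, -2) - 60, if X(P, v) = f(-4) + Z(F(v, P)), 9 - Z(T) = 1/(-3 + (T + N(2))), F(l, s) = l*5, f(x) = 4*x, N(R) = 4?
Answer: 2126/9 ≈ 236.22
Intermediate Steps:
F(l, s) = 5*l
Z(T) = 9 - 1/(1 + T) (Z(T) = 9 - 1/(-3 + (T + 4)) = 9 - 1/(-3 + (4 + T)) = 9 - 1/(1 + T))
X(P, v) = -16 + (8 + 45*v)/(1 + 5*v) (X(P, v) = 4*(-4) + (8 + 9*(5*v))/(1 + 5*v) = -16 + (8 + 45*v)/(1 + 5*v))
-43*X(12, -2) - 60 = -43*(-8 - 35*(-2))/(1 + 5*(-2)) - 60 = -43*(-8 + 70)/(1 - 10) - 60 = -43*62/(-9) - 60 = -(-43)*62/9 - 60 = -43*(-62/9) - 60 = 2666/9 - 60 = 2126/9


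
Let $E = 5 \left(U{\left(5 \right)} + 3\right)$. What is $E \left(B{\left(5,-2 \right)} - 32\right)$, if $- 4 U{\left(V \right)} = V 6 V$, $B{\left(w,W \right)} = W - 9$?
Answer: $\frac{14835}{2} \approx 7417.5$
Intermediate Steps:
$B{\left(w,W \right)} = -9 + W$
$U{\left(V \right)} = - \frac{3 V^{2}}{2}$ ($U{\left(V \right)} = - \frac{V 6 V}{4} = - \frac{6 V V}{4} = - \frac{6 V^{2}}{4} = - \frac{3 V^{2}}{2}$)
$E = - \frac{345}{2}$ ($E = 5 \left(- \frac{3 \cdot 5^{2}}{2} + 3\right) = 5 \left(\left(- \frac{3}{2}\right) 25 + 3\right) = 5 \left(- \frac{75}{2} + 3\right) = 5 \left(- \frac{69}{2}\right) = - \frac{345}{2} \approx -172.5$)
$E \left(B{\left(5,-2 \right)} - 32\right) = - \frac{345 \left(\left(-9 - 2\right) - 32\right)}{2} = - \frac{345 \left(-11 - 32\right)}{2} = \left(- \frac{345}{2}\right) \left(-43\right) = \frac{14835}{2}$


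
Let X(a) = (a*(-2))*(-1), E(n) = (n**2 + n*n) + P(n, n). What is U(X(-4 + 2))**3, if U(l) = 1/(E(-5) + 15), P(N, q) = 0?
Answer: 1/274625 ≈ 3.6413e-6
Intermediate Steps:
E(n) = 2*n**2 (E(n) = (n**2 + n*n) + 0 = (n**2 + n**2) + 0 = 2*n**2 + 0 = 2*n**2)
X(a) = 2*a (X(a) = -2*a*(-1) = 2*a)
U(l) = 1/65 (U(l) = 1/(2*(-5)**2 + 15) = 1/(2*25 + 15) = 1/(50 + 15) = 1/65)
U(X(-4 + 2))**3 = (1/65)**3 = 1/274625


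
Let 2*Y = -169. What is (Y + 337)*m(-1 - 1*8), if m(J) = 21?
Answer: 10605/2 ≈ 5302.5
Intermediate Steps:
Y = -169/2 (Y = (1/2)*(-169) = -169/2 ≈ -84.500)
(Y + 337)*m(-1 - 1*8) = (-169/2 + 337)*21 = (505/2)*21 = 10605/2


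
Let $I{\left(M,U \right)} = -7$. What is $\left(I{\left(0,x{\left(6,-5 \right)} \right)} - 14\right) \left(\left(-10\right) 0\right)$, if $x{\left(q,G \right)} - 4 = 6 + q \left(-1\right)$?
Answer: $0$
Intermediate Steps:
$x{\left(q,G \right)} = 10 - q$ ($x{\left(q,G \right)} = 4 + \left(6 + q \left(-1\right)\right) = 4 - \left(-6 + q\right) = 10 - q$)
$\left(I{\left(0,x{\left(6,-5 \right)} \right)} - 14\right) \left(\left(-10\right) 0\right) = \left(-7 - 14\right) \left(\left(-10\right) 0\right) = \left(-21\right) 0 = 0$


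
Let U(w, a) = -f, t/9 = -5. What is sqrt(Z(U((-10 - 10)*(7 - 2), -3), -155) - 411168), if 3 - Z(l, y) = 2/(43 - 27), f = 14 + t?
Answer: 7*I*sqrt(134258)/4 ≈ 641.22*I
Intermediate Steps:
t = -45 (t = 9*(-5) = -45)
f = -31 (f = 14 - 45 = -31)
U(w, a) = 31 (U(w, a) = -1*(-31) = 31)
Z(l, y) = 23/8 (Z(l, y) = 3 - 2/(43 - 27) = 3 - 2/16 = 3 - 1*1/8 = 3 - 1/8 = 23/8)
sqrt(Z(U((-10 - 10)*(7 - 2), -3), -155) - 411168) = sqrt(23/8 - 411168) = sqrt(-3289321/8) = 7*I*sqrt(134258)/4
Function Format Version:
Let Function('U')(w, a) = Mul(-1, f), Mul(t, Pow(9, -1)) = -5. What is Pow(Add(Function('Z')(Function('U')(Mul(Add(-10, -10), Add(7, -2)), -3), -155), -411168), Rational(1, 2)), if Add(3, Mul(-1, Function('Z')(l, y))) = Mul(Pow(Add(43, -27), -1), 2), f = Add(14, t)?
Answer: Mul(Rational(7, 4), I, Pow(134258, Rational(1, 2))) ≈ Mul(641.22, I)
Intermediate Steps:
t = -45 (t = Mul(9, -5) = -45)
f = -31 (f = Add(14, -45) = -31)
Function('U')(w, a) = 31 (Function('U')(w, a) = Mul(-1, -31) = 31)
Function('Z')(l, y) = Rational(23, 8) (Function('Z')(l, y) = Add(3, Mul(-1, Mul(Pow(Add(43, -27), -1), 2))) = Add(3, Mul(-1, Mul(Pow(16, -1), 2))) = Add(3, Mul(-1, Mul(Rational(1, 16), 2))) = Add(3, Mul(-1, Rational(1, 8))) = Add(3, Rational(-1, 8)) = Rational(23, 8))
Pow(Add(Function('Z')(Function('U')(Mul(Add(-10, -10), Add(7, -2)), -3), -155), -411168), Rational(1, 2)) = Pow(Add(Rational(23, 8), -411168), Rational(1, 2)) = Pow(Rational(-3289321, 8), Rational(1, 2)) = Mul(Rational(7, 4), I, Pow(134258, Rational(1, 2)))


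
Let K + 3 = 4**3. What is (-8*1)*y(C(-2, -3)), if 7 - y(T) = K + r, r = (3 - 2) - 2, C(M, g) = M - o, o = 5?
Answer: 424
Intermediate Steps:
C(M, g) = -5 + M (C(M, g) = M - 1*5 = M - 5 = -5 + M)
r = -1 (r = 1 - 2 = -1)
K = 61 (K = -3 + 4**3 = -3 + 64 = 61)
y(T) = -53 (y(T) = 7 - (61 - 1) = 7 - 1*60 = 7 - 60 = -53)
(-8*1)*y(C(-2, -3)) = -8*1*(-53) = -8*(-53) = 424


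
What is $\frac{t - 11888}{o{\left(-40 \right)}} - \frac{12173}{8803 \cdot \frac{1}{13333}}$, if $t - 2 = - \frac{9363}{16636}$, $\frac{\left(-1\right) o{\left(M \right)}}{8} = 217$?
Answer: $- \frac{4685574180976687}{254231485088} \approx -18430.0$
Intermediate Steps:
$o{\left(M \right)} = -1736$ ($o{\left(M \right)} = \left(-8\right) 217 = -1736$)
$t = \frac{23909}{16636}$ ($t = 2 - \frac{9363}{16636} = \frac{23909}{16636} \approx 1.4372$)
$\frac{t - 11888}{o{\left(-40 \right)}} - \frac{12173}{8803 \cdot \frac{1}{13333}} = \frac{\frac{23909}{16636} - 11888}{-1736} - \frac{12173}{8803 \cdot \frac{1}{13333}} = \left(\frac{23909}{16636} - 11888\right) \left(- \frac{1}{1736}\right) - \frac{12173}{8803 \cdot \frac{1}{13333}} = \left(- \frac{197744859}{16636}\right) \left(- \frac{1}{1736}\right) - \frac{12173}{\frac{8803}{13333}} = \frac{197744859}{28880096} - \frac{162302609}{8803} = - \frac{4685574180976687}{254231485088}$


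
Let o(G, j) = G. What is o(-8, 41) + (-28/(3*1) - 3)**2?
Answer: 1297/9 ≈ 144.11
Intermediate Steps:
o(-8, 41) + (-28/(3*1) - 3)**2 = -8 + (-28/(3*1) - 3)**2 = -8 + (-28/3 - 3)**2 = -8 + (-37/3)**2 = -8 + 1369/9 = 1297/9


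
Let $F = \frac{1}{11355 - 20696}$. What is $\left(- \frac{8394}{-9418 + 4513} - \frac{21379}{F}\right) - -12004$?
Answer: $\frac{326531155103}{1635} \approx 1.9971 \cdot 10^{8}$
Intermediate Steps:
$F = - \frac{1}{9341}$ ($F = \frac{1}{-9341} = - \frac{1}{9341} \approx -0.00010705$)
$\left(- \frac{8394}{-9418 + 4513} - \frac{21379}{F}\right) - -12004 = \left(- \frac{8394}{-9418 + 4513} - \frac{21379}{- \frac{1}{9341}}\right) - -12004 = \left(- \frac{8394}{-4905} - -199701239\right) + 12004 = \left(\left(-8394\right) \left(- \frac{1}{4905}\right) + 199701239\right) + 12004 = \left(\frac{2798}{1635} + 199701239\right) + 12004 = \frac{326511528563}{1635} + 12004 = \frac{326531155103}{1635}$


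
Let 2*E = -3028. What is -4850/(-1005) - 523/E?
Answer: 1573703/304314 ≈ 5.1713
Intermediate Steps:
E = -1514 (E = (1/2)*(-3028) = -1514)
-4850/(-1005) - 523/E = -4850/(-1005) - 523/(-1514) = -4850*(-1/1005) - 523*(-1/1514) = 970/201 + 523/1514 = 1573703/304314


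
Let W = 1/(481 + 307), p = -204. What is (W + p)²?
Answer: 25840884001/620944 ≈ 41616.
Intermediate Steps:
W = 1/788 ≈ 0.0012690
(W + p)² = (1/788 - 204)² = (-160751/788)² = 25840884001/620944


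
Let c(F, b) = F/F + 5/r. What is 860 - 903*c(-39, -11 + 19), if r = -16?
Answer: 3827/16 ≈ 239.19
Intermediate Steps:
c(F, b) = 11/16 (c(F, b) = F/F + 5/(-16) = 1 + 5*(-1/16) = 1 - 5/16 = 11/16)
860 - 903*c(-39, -11 + 19) = 860 - 903*11/16 = 860 - 9933/16 = 3827/16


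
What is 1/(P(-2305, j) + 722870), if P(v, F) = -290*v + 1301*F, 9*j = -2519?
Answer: 9/9244661 ≈ 9.7353e-7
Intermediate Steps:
j = -2519/9 (j = (⅑)*(-2519) = -2519/9 ≈ -279.89)
1/(P(-2305, j) + 722870) = 1/((-290*(-2305) + 1301*(-2519/9)) + 722870) = 1/((668450 - 3277219/9) + 722870) = 1/(2738831/9 + 722870) = 1/(9244661/9) = 9/9244661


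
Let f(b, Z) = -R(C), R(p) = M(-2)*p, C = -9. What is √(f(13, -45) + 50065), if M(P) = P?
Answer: √50047 ≈ 223.71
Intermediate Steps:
R(p) = -2*p
f(b, Z) = -18 (f(b, Z) = -(-2)*(-9) = -1*18 = -18)
√(f(13, -45) + 50065) = √(-18 + 50065) = √50047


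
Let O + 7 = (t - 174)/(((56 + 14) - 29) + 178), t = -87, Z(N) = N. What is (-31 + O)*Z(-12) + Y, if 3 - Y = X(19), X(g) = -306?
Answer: 56889/73 ≈ 779.30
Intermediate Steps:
Y = 309 (Y = 3 - 1*(-306) = 3 + 306 = 309)
O = -598/73 (O = -7 + (-87 - 174)/(((56 + 14) - 29) + 178) = -7 - 261/((70 - 29) + 178) = -7 - 261/(41 + 178) = -7 - 261/219 = -7 - 261*1/219 = -7 - 87/73 = -598/73 ≈ -8.1918)
(-31 + O)*Z(-12) + Y = (-31 - 598/73)*(-12) + 309 = -2861/73*(-12) + 309 = 34332/73 + 309 = 56889/73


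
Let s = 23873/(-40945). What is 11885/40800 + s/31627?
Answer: 123117719179/422677396896 ≈ 0.29128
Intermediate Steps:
s = -23873/40945 (s = 23873*(-1/40945) = -23873/40945 ≈ -0.58305)
11885/40800 + s/31627 = 11885/40800 - 23873/40945/31627 = 11885*(1/40800) - 23873/40945*1/31627 = 2377/8160 - 23873/1294967515 = 123117719179/422677396896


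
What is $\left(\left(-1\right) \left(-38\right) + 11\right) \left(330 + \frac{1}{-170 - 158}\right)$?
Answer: $\frac{5303711}{328} \approx 16170.0$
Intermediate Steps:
$\left(\left(-1\right) \left(-38\right) + 11\right) \left(330 + \frac{1}{-170 - 158}\right) = \left(38 + 11\right) \left(330 + \frac{1}{-328}\right) = 49 \left(330 - \frac{1}{328}\right) = 49 \cdot \frac{108239}{328} = \frac{5303711}{328}$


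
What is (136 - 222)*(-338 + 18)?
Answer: 27520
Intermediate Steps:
(136 - 222)*(-338 + 18) = -86*(-320) = 27520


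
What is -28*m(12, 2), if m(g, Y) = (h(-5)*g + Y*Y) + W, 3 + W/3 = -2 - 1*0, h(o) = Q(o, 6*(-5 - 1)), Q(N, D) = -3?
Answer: 1316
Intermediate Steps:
h(o) = -3
W = -15 (W = -9 + 3*(-2 - 1*0) = -9 + 3*(-2 + 0) = -9 + 3*(-2) = -9 - 6 = -15)
m(g, Y) = -15 + Y**2 - 3*g (m(g, Y) = (-3*g + Y*Y) - 15 = (-3*g + Y**2) - 15 = (Y**2 - 3*g) - 15 = -15 + Y**2 - 3*g)
-28*m(12, 2) = -28*(-15 + 2**2 - 3*12) = -28*(-15 + 4 - 36) = -28*(-47) = 1316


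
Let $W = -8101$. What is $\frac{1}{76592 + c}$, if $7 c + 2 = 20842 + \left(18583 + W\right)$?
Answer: $\frac{7}{567466} \approx 1.2336 \cdot 10^{-5}$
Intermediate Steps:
$c = \frac{31322}{7}$ ($c = - \frac{2}{7} + \frac{20842 + \left(18583 - 8101\right)}{7} = - \frac{2}{7} + \frac{20842 + 10482}{7} = - \frac{2}{7} + \frac{1}{7} \cdot 31324 = - \frac{2}{7} + \frac{31324}{7} = \frac{31322}{7} \approx 4474.6$)
$\frac{1}{76592 + c} = \frac{1}{76592 + \frac{31322}{7}} = \frac{1}{\frac{567466}{7}} = \frac{7}{567466}$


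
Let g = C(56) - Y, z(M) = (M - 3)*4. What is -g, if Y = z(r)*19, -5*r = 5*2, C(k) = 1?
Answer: -381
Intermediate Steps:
r = -2 ≈ -2.0000
z(M) = -12 + 4*M (z(M) = (-3 + M)*4 = -12 + 4*M)
Y = -380 (Y = (-12 + 4*(-2))*19 = (-12 - 8)*19 = -20*19 = -380)
g = 381 (g = 1 - 1*(-380) = 1 + 380 = 381)
-g = -1*381 = -381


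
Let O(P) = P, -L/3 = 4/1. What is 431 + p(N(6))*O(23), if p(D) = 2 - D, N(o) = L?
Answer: 753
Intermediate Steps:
L = -12 (L = -12/1 = -12 ≈ -12.000)
N(o) = -12
431 + p(N(6))*O(23) = 431 + (2 - 1*(-12))*23 = 431 + (2 + 12)*23 = 431 + 14*23 = 431 + 322 = 753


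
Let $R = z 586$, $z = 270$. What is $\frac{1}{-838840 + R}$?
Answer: $- \frac{1}{680620} \approx -1.4692 \cdot 10^{-6}$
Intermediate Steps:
$R = 158220$ ($R = 270 \cdot 586 = 158220$)
$\frac{1}{-838840 + R} = \frac{1}{-838840 + 158220} = \frac{1}{-680620} = - \frac{1}{680620}$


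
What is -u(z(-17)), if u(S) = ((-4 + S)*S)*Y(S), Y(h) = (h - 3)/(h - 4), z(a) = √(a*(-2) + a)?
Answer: -17 + 3*√17 ≈ -4.6307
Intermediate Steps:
z(a) = √(-a) (z(a) = √(-2*a + a) = √(-a))
Y(h) = (-3 + h)/(-4 + h)
u(S) = S*(-3 + S) (u(S) = ((-4 + S)*S)*((-3 + S)/(-4 + S)) = (S*(-4 + S))*((-3 + S)/(-4 + S)) = S*(-3 + S))
-u(z(-17)) = -√(-1*(-17))*(-3 + √(-1*(-17))) = -√17*(-3 + √17)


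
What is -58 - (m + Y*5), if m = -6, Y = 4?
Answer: -72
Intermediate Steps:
-58 - (m + Y*5) = -58 - (-6 + 4*5) = -58 - (-6 + 20) = -58 - 1*14 = -58 - 14 = -72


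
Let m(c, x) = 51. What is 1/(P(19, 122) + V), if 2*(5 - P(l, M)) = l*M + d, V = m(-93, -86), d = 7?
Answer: -2/2213 ≈ -0.00090375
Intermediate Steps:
V = 51
P(l, M) = 3/2 - M*l/2 (P(l, M) = 5 - (l*M + 7)/2 = 5 - (M*l + 7)/2 = 5 - (7 + M*l)/2 = 5 + (-7/2 - M*l/2) = 3/2 - M*l/2)
1/(P(19, 122) + V) = 1/((3/2 - 1/2*122*19) + 51) = 1/((3/2 - 1159) + 51) = 1/(-2315/2 + 51) = 1/(-2213/2) = -2/2213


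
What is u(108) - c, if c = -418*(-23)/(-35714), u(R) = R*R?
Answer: 208288855/17857 ≈ 11664.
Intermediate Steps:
u(R) = R²
c = -4807/17857 (c = 9614*(-1/35714) = -4807/17857 ≈ -0.26919)
u(108) - c = 108² - 1*(-4807/17857) = 11664 + 4807/17857 = 208288855/17857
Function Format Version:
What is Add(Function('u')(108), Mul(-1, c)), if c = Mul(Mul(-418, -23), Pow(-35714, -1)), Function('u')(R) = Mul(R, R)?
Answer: Rational(208288855, 17857) ≈ 11664.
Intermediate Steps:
Function('u')(R) = Pow(R, 2)
c = Rational(-4807, 17857) (c = Mul(9614, Rational(-1, 35714)) = Rational(-4807, 17857) ≈ -0.26919)
Add(Function('u')(108), Mul(-1, c)) = Add(Pow(108, 2), Mul(-1, Rational(-4807, 17857))) = Add(11664, Rational(4807, 17857)) = Rational(208288855, 17857)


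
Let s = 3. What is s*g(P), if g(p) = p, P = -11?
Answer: -33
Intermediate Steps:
s*g(P) = 3*(-11) = -33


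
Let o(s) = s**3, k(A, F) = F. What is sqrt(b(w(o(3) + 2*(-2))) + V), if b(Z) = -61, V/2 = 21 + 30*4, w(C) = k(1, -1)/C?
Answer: sqrt(221) ≈ 14.866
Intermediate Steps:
w(C) = -1/C
V = 282 (V = 2*(21 + 30*4) = 2*(21 + 120) = 2*141 = 282)
sqrt(b(w(o(3) + 2*(-2))) + V) = sqrt(-61 + 282) = sqrt(221)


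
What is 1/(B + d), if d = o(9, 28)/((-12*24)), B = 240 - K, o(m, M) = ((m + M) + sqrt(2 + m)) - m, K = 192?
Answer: 3973248/190329605 + 288*sqrt(11)/190329605 ≈ 0.020881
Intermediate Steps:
o(m, M) = M + sqrt(2 + m) (o(m, M) = ((M + m) + sqrt(2 + m)) - m = (M + m + sqrt(2 + m)) - m = M + sqrt(2 + m))
B = 48 (B = 240 - 1*192 = 240 - 192 = 48)
d = -7/72 - sqrt(11)/288 (d = (28 + sqrt(2 + 9))/((-12*24)) = (28 + sqrt(11))/(-288) = (28 + sqrt(11))*(-1/288) = -7/72 - sqrt(11)/288 ≈ -0.10874)
1/(B + d) = 1/(48 + (-7/72 - sqrt(11)/288)) = 1/(3449/72 - sqrt(11)/288)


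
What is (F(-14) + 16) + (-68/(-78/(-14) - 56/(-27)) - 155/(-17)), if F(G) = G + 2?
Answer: 359/85 ≈ 4.2235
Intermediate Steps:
F(G) = 2 + G
(F(-14) + 16) + (-68/(-78/(-14) - 56/(-27)) - 155/(-17)) = ((2 - 14) + 16) + (-68/(-78/(-14) - 56/(-27)) - 155/(-17)) = (-12 + 16) + (-68/(-78*(-1/14) - 56*(-1/27)) - 155*(-1/17)) = 4 + (-68/(39/7 + 56/27) + 155/17) = 4 + (-68/1445/189 + 155/17) = 4 + (-68*189/1445 + 155/17) = 4 + (-756/85 + 155/17) = 4 + 19/85 = 359/85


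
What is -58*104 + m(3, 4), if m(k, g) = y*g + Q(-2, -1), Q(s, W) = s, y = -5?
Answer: -6054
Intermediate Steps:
m(k, g) = -2 - 5*g (m(k, g) = -5*g - 2 = -2 - 5*g)
-58*104 + m(3, 4) = -58*104 + (-2 - 5*4) = -6032 + (-2 - 20) = -6032 - 22 = -6054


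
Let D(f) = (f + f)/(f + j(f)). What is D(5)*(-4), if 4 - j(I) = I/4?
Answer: -160/31 ≈ -5.1613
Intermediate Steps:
j(I) = 4 - I/4
D(f) = 2*f/(4 + 3*f/4) (D(f) = (f + f)/(f + (4 - f/4)) = (2*f)/(4 + 3*f/4) = 2*f/(4 + 3*f/4))
D(5)*(-4) = (8*5/(16 + 3*5))*(-4) = (8*5/(16 + 15))*(-4) = (8*5/31)*(-4) = (8*5*(1/31))*(-4) = (40/31)*(-4) = -160/31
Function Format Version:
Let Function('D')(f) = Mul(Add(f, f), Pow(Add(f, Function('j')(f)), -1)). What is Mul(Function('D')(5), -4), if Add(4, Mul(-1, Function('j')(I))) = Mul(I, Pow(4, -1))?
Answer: Rational(-160, 31) ≈ -5.1613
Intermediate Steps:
Function('j')(I) = Add(4, Mul(Rational(-1, 4), I)) (Function('j')(I) = Add(4, Mul(-1, Mul(I, Pow(4, -1)))) = Add(4, Mul(-1, Mul(I, Rational(1, 4)))) = Add(4, Mul(-1, Mul(Rational(1, 4), I))) = Add(4, Mul(Rational(-1, 4), I)))
Function('D')(f) = Mul(2, f, Pow(Add(4, Mul(Rational(3, 4), f)), -1)) (Function('D')(f) = Mul(Add(f, f), Pow(Add(f, Add(4, Mul(Rational(-1, 4), f))), -1)) = Mul(Mul(2, f), Pow(Add(4, Mul(Rational(3, 4), f)), -1)) = Mul(2, f, Pow(Add(4, Mul(Rational(3, 4), f)), -1)))
Mul(Function('D')(5), -4) = Mul(Mul(8, 5, Pow(Add(16, Mul(3, 5)), -1)), -4) = Mul(Mul(8, 5, Pow(Add(16, 15), -1)), -4) = Mul(Mul(8, 5, Pow(31, -1)), -4) = Mul(Mul(8, 5, Rational(1, 31)), -4) = Mul(Rational(40, 31), -4) = Rational(-160, 31)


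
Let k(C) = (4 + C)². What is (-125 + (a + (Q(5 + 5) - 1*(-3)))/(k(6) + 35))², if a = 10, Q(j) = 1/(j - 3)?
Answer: 13931789089/893025 ≈ 15601.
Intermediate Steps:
Q(j) = 1/(-3 + j)
(-125 + (a + (Q(5 + 5) - 1*(-3)))/(k(6) + 35))² = (-125 + (10 + (1/(-3 + (5 + 5)) - 1*(-3)))/((4 + 6)² + 35))² = (-125 + (10 + (1/(-3 + 10) + 3))/(10² + 35))² = (-125 + (10 + (1/7 + 3))/(100 + 35))² = (-125 + (10 + (⅐ + 3))/135)² = (-125 + (10 + 22/7)*(1/135))² = (-125 + (92/7)*(1/135))² = (-125 + 92/945)² = (-118033/945)² = 13931789089/893025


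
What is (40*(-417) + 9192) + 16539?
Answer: 9051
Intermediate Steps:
(40*(-417) + 9192) + 16539 = (-16680 + 9192) + 16539 = -7488 + 16539 = 9051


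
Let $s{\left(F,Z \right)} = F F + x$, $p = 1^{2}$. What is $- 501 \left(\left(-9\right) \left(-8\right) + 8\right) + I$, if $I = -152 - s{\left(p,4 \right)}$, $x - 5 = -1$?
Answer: $-40237$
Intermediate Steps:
$x = 4$ ($x = 5 - 1 = 4$)
$p = 1$
$s{\left(F,Z \right)} = 4 + F^{2}$ ($s{\left(F,Z \right)} = F F + 4 = F^{2} + 4 = 4 + F^{2}$)
$I = -157$ ($I = -152 - \left(4 + 1^{2}\right) = -152 - \left(4 + 1\right) = -152 - 5 = -157$)
$- 501 \left(\left(-9\right) \left(-8\right) + 8\right) + I = - 501 \left(\left(-9\right) \left(-8\right) + 8\right) - 157 = - 501 \left(72 + 8\right) - 157 = \left(-501\right) 80 - 157 = -40080 - 157 = -40237$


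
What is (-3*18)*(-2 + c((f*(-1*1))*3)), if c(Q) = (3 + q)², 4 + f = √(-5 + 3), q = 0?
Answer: -378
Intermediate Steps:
f = -4 + I*√2 (f = -4 + √(-5 + 3) = -4 + √(-2) = -4 + I*√2 ≈ -4.0 + 1.4142*I)
c(Q) = 9 (c(Q) = (3 + 0)² = 3² = 9)
(-3*18)*(-2 + c((f*(-1*1))*3)) = (-3*18)*(-2 + 9) = -54*7 = -378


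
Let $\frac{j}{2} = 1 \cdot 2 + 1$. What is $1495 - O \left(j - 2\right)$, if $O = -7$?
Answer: $1523$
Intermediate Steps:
$j = 6$ ($j = 2 \left(1 \cdot 2 + 1\right) = 2 \left(2 + 1\right) = 2 \cdot 3 = 6$)
$1495 - O \left(j - 2\right) = 1495 - - 7 \left(6 - 2\right) = 1495 - \left(-7\right) 4 = 1495 - -28 = 1495 + 28 = 1523$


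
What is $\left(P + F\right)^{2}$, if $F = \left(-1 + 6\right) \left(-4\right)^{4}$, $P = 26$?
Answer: $1705636$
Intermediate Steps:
$F = 1280$ ($F = 5 \cdot 256 = 1280$)
$\left(P + F\right)^{2} = \left(26 + 1280\right)^{2} = 1306^{2} = 1705636$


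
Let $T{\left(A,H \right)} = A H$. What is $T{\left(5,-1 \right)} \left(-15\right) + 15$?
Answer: $90$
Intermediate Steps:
$T{\left(5,-1 \right)} \left(-15\right) + 15 = 5 \left(-1\right) \left(-15\right) + 15 = \left(-5\right) \left(-15\right) + 15 = 75 + 15 = 90$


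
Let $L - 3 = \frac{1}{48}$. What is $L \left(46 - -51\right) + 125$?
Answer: $\frac{20065}{48} \approx 418.02$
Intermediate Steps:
$L = \frac{145}{48}$ ($L = 3 + \frac{1}{48} = \frac{145}{48} \approx 3.0208$)
$L \left(46 - -51\right) + 125 = \frac{145 \left(46 - -51\right)}{48} + 125 = \frac{145 \left(46 + 51\right)}{48} + 125 = \frac{145}{48} \cdot 97 + 125 = \frac{14065}{48} + 125 = \frac{20065}{48}$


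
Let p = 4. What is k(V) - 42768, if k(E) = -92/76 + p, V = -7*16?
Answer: -812539/19 ≈ -42765.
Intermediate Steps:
V = -112
k(E) = 53/19 (k(E) = -92/76 + 4 = -92*1/76 + 4 = -23/19 + 4 = 53/19)
k(V) - 42768 = 53/19 - 42768 = -812539/19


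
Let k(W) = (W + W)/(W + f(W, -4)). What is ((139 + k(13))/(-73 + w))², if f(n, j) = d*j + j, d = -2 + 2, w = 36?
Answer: 1630729/110889 ≈ 14.706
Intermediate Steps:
d = 0
f(n, j) = j (f(n, j) = 0*j + j = 0 + j = j)
k(W) = 2*W/(-4 + W) (k(W) = (W + W)/(W - 4) = (2*W)/(-4 + W) = 2*W/(-4 + W))
((139 + k(13))/(-73 + w))² = ((139 + 2*13/(-4 + 13))/(-73 + 36))² = ((139 + 2*13/9)/(-37))² = ((139 + 2*13*(⅑))*(-1/37))² = ((139 + 26/9)*(-1/37))² = ((1277/9)*(-1/37))² = (-1277/333)² = 1630729/110889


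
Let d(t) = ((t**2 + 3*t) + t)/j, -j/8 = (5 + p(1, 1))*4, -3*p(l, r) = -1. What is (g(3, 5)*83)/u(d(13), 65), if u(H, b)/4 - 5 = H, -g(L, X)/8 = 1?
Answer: -84992/1897 ≈ -44.803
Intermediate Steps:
p(l, r) = 1/3 (p(l, r) = -1/3*(-1) = 1/3)
g(L, X) = -8 (g(L, X) = -8*1 = -8)
j = -512/3 (j = -8*(5 + 1/3)*4 = -128*4/3 = -8*64/3 = -512/3 ≈ -170.67)
d(t) = -3*t/128 - 3*t**2/512 (d(t) = ((t**2 + 3*t) + t)/(-512/3) = (t**2 + 4*t)*(-3/512) = -3*t/128 - 3*t**2/512)
u(H, b) = 20 + 4*H
(g(3, 5)*83)/u(d(13), 65) = (-8*83)/(20 + 4*(-3/512*13*(4 + 13))) = -664/(20 + 4*(-3/512*13*17)) = -664/(20 + 4*(-663/512)) = -664/(20 - 663/128) = -664/1897/128 = -664*128/1897 = -84992/1897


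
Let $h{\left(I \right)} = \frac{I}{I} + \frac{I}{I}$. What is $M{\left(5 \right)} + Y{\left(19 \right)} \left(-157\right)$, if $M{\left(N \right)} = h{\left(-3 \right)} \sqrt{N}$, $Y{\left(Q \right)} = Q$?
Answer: $-2983 + 2 \sqrt{5} \approx -2978.5$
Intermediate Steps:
$h{\left(I \right)} = 2$ ($h{\left(I \right)} = 1 + 1 = 2$)
$M{\left(N \right)} = 2 \sqrt{N}$
$M{\left(5 \right)} + Y{\left(19 \right)} \left(-157\right) = 2 \sqrt{5} + 19 \left(-157\right) = 2 \sqrt{5} - 2983 = -2983 + 2 \sqrt{5}$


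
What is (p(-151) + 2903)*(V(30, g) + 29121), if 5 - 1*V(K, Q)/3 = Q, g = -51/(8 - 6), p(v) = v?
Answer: 80392800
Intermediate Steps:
g = -51/2 (g = -51/(1*2) = -51/2 ≈ -25.500)
V(K, Q) = 15 - 3*Q
(p(-151) + 2903)*(V(30, g) + 29121) = (-151 + 2903)*((15 - 3*(-51/2)) + 29121) = 2752*((15 + 153/2) + 29121) = 2752*(183/2 + 29121) = 2752*(58425/2) = 80392800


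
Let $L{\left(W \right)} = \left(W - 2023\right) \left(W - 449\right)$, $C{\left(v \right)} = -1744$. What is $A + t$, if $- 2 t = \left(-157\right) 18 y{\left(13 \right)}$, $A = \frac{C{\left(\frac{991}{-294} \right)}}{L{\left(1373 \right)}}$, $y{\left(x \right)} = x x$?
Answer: $\frac{17927684993}{75075} \approx 2.388 \cdot 10^{5}$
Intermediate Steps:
$L{\left(W \right)} = \left(-2023 + W\right) \left(-449 + W\right)$
$y{\left(x \right)} = x^{2}$
$A = \frac{218}{75075}$ ($A = - \frac{1744}{908327 + 1373^{2} - 3394056} = - \frac{1744}{908327 + 1885129 - 3394056} = - \frac{1744}{-600600} = \left(-1744\right) \left(- \frac{1}{600600}\right) = \frac{218}{75075} \approx 0.0029038$)
$t = 238797$ ($t = - \frac{\left(-157\right) 18 \cdot 13^{2}}{2} = - \frac{\left(-2826\right) 169}{2} = \left(- \frac{1}{2}\right) \left(-477594\right) = 238797$)
$A + t = \frac{218}{75075} + 238797 = \frac{17927684993}{75075}$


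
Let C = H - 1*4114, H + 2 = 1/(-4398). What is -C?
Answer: 18102169/4398 ≈ 4116.0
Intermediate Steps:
H = -8797/4398 (H = -2 + 1/(-4398) = -2 - 1/4398 = -8797/4398 ≈ -2.0002)
C = -18102169/4398 (C = -8797/4398 - 1*4114 = -8797/4398 - 4114 = -18102169/4398 ≈ -4116.0)
-C = -1*(-18102169/4398) = 18102169/4398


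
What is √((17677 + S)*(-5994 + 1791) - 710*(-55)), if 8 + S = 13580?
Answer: I*√131300497 ≈ 11459.0*I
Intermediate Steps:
S = 13572 (S = -8 + 13580 = 13572)
√((17677 + S)*(-5994 + 1791) - 710*(-55)) = √((17677 + 13572)*(-5994 + 1791) - 710*(-55)) = √(31249*(-4203) + 39050) = √(-131339547 + 39050) = √(-131300497) = I*√131300497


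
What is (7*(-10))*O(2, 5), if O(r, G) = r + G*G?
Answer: -1890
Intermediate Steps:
O(r, G) = r + G²
(7*(-10))*O(2, 5) = (7*(-10))*(2 + 5²) = -70*(2 + 25) = -70*27 = -1890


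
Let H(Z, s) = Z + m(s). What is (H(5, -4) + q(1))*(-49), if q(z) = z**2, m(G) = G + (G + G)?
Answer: 294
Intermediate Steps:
m(G) = 3*G (m(G) = G + 2*G = 3*G)
H(Z, s) = Z + 3*s
(H(5, -4) + q(1))*(-49) = ((5 + 3*(-4)) + 1**2)*(-49) = ((5 - 12) + 1)*(-49) = (-7 + 1)*(-49) = -6*(-49) = 294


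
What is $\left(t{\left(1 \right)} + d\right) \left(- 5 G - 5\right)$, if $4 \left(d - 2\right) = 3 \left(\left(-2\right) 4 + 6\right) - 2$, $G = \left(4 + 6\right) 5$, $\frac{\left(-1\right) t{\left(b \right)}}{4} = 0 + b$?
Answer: $1020$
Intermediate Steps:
$t{\left(b \right)} = - 4 b$ ($t{\left(b \right)} = - 4 \left(0 + b\right) = - 4 b$)
$G = 50$ ($G = 10 \cdot 5 = 50$)
$d = 0$ ($d = 2 + \frac{3 \left(\left(-2\right) 4 + 6\right) - 2}{4} = 2 + \frac{3 \left(-8 + 6\right) - 2}{4} = 2 + \frac{3 \left(-2\right) - 2}{4} = 2 + \frac{-6 - 2}{4} = 2 + \frac{1}{4} \left(-8\right) = 2 - 2 = 0$)
$\left(t{\left(1 \right)} + d\right) \left(- 5 G - 5\right) = \left(\left(-4\right) 1 + 0\right) \left(\left(-5\right) 50 - 5\right) = \left(-4 + 0\right) \left(-250 - 5\right) = \left(-4\right) \left(-255\right) = 1020$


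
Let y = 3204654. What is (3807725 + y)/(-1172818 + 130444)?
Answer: -7012379/1042374 ≈ -6.7273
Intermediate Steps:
(3807725 + y)/(-1172818 + 130444) = (3807725 + 3204654)/(-1172818 + 130444) = 7012379/(-1042374) = 7012379*(-1/1042374) = -7012379/1042374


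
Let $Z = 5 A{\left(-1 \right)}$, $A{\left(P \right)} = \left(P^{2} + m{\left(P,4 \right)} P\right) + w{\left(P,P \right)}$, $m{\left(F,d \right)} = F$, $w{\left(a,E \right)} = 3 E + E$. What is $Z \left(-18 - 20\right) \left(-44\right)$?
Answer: $-16720$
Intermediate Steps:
$w{\left(a,E \right)} = 4 E$
$A{\left(P \right)} = 2 P^{2} + 4 P$ ($A{\left(P \right)} = \left(P^{2} + P P\right) + 4 P = \left(P^{2} + P^{2}\right) + 4 P = 2 P^{2} + 4 P$)
$Z = -10$ ($Z = 5 \cdot 2 \left(-1\right) \left(2 - 1\right) = 5 \cdot 2 \left(-1\right) 1 = 5 \left(-2\right) = -10$)
$Z \left(-18 - 20\right) \left(-44\right) = - 10 \left(-18 - 20\right) \left(-44\right) = \left(-10\right) \left(-38\right) \left(-44\right) = 380 \left(-44\right) = -16720$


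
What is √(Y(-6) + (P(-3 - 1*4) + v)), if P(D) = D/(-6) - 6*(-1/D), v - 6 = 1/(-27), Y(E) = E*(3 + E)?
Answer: 5*√15414/126 ≈ 4.9267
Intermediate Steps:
v = 161/27 (v = 6 + 1/(-27) = 6 - 1/27 = 161/27 ≈ 5.9630)
P(D) = 6/D - D/6 (P(D) = D*(-⅙) - (-6)/D = -D/6 + 6/D = 6/D - D/6)
√(Y(-6) + (P(-3 - 1*4) + v)) = √(-6*(3 - 6) + ((6/(-3 - 1*4) - (-3 - 1*4)/6) + 161/27)) = √(-6*(-3) + ((6/(-3 - 4) - (-3 - 4)/6) + 161/27)) = √(18 + ((6/(-7) - ⅙*(-7)) + 161/27)) = √(18 + ((6*(-⅐) + 7/6) + 161/27)) = √(18 + ((-6/7 + 7/6) + 161/27)) = √(18 + (13/42 + 161/27)) = √(18 + 2371/378) = √(9175/378) = 5*√15414/126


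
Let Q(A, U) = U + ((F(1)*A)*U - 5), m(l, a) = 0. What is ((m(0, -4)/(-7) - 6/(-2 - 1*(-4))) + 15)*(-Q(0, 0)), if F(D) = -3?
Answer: 60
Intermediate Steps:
Q(A, U) = -5 + U - 3*A*U (Q(A, U) = U + ((-3*A)*U - 5) = U + (-3*A*U - 5) = U + (-5 - 3*A*U) = -5 + U - 3*A*U)
((m(0, -4)/(-7) - 6/(-2 - 1*(-4))) + 15)*(-Q(0, 0)) = ((0/(-7) - 6/(-2 - 1*(-4))) + 15)*(-(-5 + 0 - 3*0*0)) = ((0*(-1/7) - 6/(-2 + 4)) + 15)*(-(-5 + 0 + 0)) = ((0 - 6/2) + 15)*(-1*(-5)) = ((0 - 6*1/2) + 15)*5 = ((0 - 3) + 15)*5 = (-3 + 15)*5 = 12*5 = 60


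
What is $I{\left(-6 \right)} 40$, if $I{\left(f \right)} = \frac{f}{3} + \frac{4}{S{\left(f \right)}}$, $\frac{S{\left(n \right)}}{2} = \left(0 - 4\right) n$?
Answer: $- \frac{230}{3} \approx -76.667$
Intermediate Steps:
$S{\left(n \right)} = - 8 n$ ($S{\left(n \right)} = 2 \left(0 - 4\right) n = 2 \left(- 4 n\right) = - 8 n$)
$I{\left(f \right)} = - \frac{1}{2 f} + \frac{f}{3}$ ($I{\left(f \right)} = \frac{f}{3} + \frac{4}{\left(-8\right) f} = f \frac{1}{3} + 4 \left(- \frac{1}{8 f}\right) = \frac{f}{3} - \frac{1}{2 f} = - \frac{1}{2 f} + \frac{f}{3}$)
$I{\left(-6 \right)} 40 = \left(- \frac{1}{2 \left(-6\right)} + \frac{1}{3} \left(-6\right)\right) 40 = \left(\left(- \frac{1}{2}\right) \left(- \frac{1}{6}\right) - 2\right) 40 = \left(\frac{1}{12} - 2\right) 40 = \left(- \frac{23}{12}\right) 40 = - \frac{230}{3}$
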